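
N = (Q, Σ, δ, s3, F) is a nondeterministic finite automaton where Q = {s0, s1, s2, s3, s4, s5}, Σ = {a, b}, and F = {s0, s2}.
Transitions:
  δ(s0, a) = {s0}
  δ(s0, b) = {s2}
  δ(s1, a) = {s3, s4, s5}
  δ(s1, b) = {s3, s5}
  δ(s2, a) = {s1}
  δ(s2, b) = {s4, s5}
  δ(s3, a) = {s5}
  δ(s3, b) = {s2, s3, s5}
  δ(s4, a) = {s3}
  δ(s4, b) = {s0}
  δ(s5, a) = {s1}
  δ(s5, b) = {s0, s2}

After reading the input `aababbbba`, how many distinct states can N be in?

4

Start: {s3}
read a: {s5}
read a: {s1}
read b: {s3, s5}
read a: {s1, s5}
read b: {s0, s2, s3, s5}
read b: {s0, s2, s3, s4, s5}
read b: {s0, s2, s3, s4, s5}
read b: {s0, s2, s3, s4, s5}
read a: {s0, s1, s3, s5}
Final reachable set {s0, s1, s3, s5} has 4 states.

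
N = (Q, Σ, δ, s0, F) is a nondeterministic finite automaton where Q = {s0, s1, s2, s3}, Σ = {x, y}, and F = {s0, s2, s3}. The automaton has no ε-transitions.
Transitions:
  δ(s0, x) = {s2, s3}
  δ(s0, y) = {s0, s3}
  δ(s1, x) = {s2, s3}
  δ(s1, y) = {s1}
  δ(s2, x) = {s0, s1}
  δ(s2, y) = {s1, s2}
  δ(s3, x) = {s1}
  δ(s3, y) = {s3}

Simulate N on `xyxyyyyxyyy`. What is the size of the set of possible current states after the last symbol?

4

Start: {s0}
read x: {s2, s3}
read y: {s1, s2, s3}
read x: {s0, s1, s2, s3}
read y: {s0, s1, s2, s3}
read y: {s0, s1, s2, s3}
read y: {s0, s1, s2, s3}
read y: {s0, s1, s2, s3}
read x: {s0, s1, s2, s3}
read y: {s0, s1, s2, s3}
read y: {s0, s1, s2, s3}
read y: {s0, s1, s2, s3}
Final reachable set {s0, s1, s2, s3} has 4 states.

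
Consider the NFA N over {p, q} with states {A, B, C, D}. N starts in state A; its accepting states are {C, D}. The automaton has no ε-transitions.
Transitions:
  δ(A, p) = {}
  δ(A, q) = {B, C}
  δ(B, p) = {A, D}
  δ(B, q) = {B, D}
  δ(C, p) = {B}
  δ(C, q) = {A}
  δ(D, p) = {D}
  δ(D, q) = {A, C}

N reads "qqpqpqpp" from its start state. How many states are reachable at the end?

Start: {A}
read q: {B, C}
read q: {A, B, D}
read p: {A, D}
read q: {A, B, C}
read p: {A, B, D}
read q: {A, B, C, D}
read p: {A, B, D}
read p: {A, D}
Final reachable set {A, D} has 2 states.

2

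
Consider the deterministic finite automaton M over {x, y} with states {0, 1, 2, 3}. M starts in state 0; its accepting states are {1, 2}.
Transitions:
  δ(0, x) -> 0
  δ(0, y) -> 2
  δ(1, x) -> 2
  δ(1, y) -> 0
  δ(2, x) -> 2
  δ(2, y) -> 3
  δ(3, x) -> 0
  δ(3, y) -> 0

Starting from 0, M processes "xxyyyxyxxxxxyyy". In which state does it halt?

0 --x--> 0
0 --x--> 0
0 --y--> 2
2 --y--> 3
3 --y--> 0
0 --x--> 0
0 --y--> 2
2 --x--> 2
2 --x--> 2
2 --x--> 2
2 --x--> 2
2 --x--> 2
2 --y--> 3
3 --y--> 0
0 --y--> 2

2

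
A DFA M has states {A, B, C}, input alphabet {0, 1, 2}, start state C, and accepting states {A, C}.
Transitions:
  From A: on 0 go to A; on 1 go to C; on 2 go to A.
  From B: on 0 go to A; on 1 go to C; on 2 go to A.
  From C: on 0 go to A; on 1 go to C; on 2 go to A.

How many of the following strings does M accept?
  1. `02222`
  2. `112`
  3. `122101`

`02222`: accepted
`112`: accepted
`122101`: accepted

3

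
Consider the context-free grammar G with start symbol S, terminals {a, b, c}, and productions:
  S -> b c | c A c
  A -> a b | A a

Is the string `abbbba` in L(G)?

no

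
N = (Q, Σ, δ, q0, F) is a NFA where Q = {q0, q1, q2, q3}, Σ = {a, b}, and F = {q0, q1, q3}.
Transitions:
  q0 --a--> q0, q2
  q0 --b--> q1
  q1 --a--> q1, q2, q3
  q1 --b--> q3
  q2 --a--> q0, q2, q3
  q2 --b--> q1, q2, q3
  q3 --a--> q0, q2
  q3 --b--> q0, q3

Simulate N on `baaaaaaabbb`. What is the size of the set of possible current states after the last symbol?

4

Start: {q0}
read b: {q1}
read a: {q1, q2, q3}
read a: {q0, q1, q2, q3}
read a: {q0, q1, q2, q3}
read a: {q0, q1, q2, q3}
read a: {q0, q1, q2, q3}
read a: {q0, q1, q2, q3}
read a: {q0, q1, q2, q3}
read b: {q0, q1, q2, q3}
read b: {q0, q1, q2, q3}
read b: {q0, q1, q2, q3}
Final reachable set {q0, q1, q2, q3} has 4 states.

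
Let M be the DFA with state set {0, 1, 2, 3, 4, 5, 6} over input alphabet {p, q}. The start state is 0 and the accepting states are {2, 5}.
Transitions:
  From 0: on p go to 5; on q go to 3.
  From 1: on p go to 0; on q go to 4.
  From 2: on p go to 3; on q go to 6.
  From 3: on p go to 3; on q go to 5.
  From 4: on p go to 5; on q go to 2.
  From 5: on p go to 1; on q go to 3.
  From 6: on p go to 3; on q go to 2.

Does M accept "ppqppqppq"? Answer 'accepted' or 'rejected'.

rejected

0 --p--> 5
5 --p--> 1
1 --q--> 4
4 --p--> 5
5 --p--> 1
1 --q--> 4
4 --p--> 5
5 --p--> 1
1 --q--> 4
End in state 4, which is not an accepting state.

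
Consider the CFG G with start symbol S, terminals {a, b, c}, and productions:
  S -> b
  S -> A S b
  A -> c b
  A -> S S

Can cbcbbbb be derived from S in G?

S ⇒ ASb ⇒ cbSb ⇒ cbASbb ⇒ cbcbSbb ⇒ cbcbbbb

yes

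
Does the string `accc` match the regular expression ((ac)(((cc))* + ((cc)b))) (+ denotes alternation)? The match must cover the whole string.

Split as ac·cc: (ac) matches ac and (((cc))*+((cc)b)) matches cc.

yes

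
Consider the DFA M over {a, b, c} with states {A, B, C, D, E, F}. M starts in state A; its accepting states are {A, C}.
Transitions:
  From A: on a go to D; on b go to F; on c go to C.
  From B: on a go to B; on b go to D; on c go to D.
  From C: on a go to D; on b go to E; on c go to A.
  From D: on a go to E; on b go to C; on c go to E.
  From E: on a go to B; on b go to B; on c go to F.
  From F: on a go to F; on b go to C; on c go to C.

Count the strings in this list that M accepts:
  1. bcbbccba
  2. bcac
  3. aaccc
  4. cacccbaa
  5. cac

1

bcbbccba: rejected
bcac: rejected
aaccc: accepted
cacccbaa: rejected
cac: rejected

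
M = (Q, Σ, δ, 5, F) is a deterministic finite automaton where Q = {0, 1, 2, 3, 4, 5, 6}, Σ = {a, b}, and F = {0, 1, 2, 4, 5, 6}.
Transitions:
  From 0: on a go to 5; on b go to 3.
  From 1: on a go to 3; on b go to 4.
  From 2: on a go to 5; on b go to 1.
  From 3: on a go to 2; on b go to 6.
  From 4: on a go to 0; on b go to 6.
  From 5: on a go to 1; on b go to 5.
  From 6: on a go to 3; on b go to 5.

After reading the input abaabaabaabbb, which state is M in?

6

5 --a--> 1
1 --b--> 4
4 --a--> 0
0 --a--> 5
5 --b--> 5
5 --a--> 1
1 --a--> 3
3 --b--> 6
6 --a--> 3
3 --a--> 2
2 --b--> 1
1 --b--> 4
4 --b--> 6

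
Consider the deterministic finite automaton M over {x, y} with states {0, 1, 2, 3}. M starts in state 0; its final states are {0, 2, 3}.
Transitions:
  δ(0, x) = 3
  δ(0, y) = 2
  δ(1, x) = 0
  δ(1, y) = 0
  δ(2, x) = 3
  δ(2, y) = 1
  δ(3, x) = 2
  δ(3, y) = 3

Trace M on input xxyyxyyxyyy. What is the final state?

2

0 --x--> 3
3 --x--> 2
2 --y--> 1
1 --y--> 0
0 --x--> 3
3 --y--> 3
3 --y--> 3
3 --x--> 2
2 --y--> 1
1 --y--> 0
0 --y--> 2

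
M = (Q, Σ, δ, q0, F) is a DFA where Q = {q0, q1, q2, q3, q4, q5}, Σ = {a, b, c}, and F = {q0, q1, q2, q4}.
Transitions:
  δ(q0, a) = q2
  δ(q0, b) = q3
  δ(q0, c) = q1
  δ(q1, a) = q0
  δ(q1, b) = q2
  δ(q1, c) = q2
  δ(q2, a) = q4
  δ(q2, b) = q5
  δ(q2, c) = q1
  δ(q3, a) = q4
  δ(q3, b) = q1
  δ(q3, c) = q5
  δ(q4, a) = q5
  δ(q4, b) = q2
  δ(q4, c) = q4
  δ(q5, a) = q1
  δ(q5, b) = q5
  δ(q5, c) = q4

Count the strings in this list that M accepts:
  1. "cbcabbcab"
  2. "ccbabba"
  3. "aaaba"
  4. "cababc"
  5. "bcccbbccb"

"cbcabbcab": accepted
"ccbabba": accepted
"aaaba": accepted
"cababc": accepted
"bcccbbccb": accepted

5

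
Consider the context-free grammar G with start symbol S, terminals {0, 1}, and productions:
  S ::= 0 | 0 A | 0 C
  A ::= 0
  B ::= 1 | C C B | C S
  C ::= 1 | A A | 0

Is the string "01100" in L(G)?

no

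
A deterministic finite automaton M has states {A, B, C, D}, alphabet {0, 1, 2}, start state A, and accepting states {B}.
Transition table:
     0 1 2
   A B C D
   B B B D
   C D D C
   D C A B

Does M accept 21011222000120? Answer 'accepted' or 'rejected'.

accepted

A --2--> D
D --1--> A
A --0--> B
B --1--> B
B --1--> B
B --2--> D
D --2--> B
B --2--> D
D --0--> C
C --0--> D
D --0--> C
C --1--> D
D --2--> B
B --0--> B
End in state B, which is an accepting state.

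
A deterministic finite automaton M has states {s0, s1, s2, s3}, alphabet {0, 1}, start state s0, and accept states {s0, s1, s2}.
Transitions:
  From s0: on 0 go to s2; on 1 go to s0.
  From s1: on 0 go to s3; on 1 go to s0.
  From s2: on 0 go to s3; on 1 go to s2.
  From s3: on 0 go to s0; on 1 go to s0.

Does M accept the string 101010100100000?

s0 --1--> s0
s0 --0--> s2
s2 --1--> s2
s2 --0--> s3
s3 --1--> s0
s0 --0--> s2
s2 --1--> s2
s2 --0--> s3
s3 --0--> s0
s0 --1--> s0
s0 --0--> s2
s2 --0--> s3
s3 --0--> s0
s0 --0--> s2
s2 --0--> s3
End in state s3, which is not an accepting state.

rejected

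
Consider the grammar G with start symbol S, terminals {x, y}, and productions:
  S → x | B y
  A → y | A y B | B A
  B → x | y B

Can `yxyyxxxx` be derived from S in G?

no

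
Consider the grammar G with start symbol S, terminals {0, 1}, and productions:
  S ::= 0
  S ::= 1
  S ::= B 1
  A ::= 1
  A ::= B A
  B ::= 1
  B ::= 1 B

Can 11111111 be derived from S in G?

yes

S ⇒ B1 ⇒ 1B1 ⇒ 11B1 ⇒ 111B1 ⇒ 1111B1 ⇒ 11111B1 ⇒ 111111B1 ⇒ 11111111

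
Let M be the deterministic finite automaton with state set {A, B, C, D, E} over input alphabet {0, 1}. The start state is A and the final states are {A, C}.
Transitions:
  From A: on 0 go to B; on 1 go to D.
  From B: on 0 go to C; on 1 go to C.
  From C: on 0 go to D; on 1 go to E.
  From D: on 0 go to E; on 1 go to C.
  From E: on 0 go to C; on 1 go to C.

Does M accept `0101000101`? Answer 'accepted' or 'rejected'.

A --0--> B
B --1--> C
C --0--> D
D --1--> C
C --0--> D
D --0--> E
E --0--> C
C --1--> E
E --0--> C
C --1--> E
End in state E, which is not an accepting state.

rejected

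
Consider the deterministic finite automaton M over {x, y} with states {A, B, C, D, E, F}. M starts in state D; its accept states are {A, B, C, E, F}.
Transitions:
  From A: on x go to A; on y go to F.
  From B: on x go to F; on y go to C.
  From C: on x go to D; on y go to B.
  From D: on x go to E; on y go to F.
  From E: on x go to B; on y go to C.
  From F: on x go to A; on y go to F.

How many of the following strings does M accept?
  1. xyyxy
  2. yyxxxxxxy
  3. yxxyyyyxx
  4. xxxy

xyyxy: accepted
yyxxxxxxy: accepted
yxxyyyyxx: accepted
xxxy: accepted

4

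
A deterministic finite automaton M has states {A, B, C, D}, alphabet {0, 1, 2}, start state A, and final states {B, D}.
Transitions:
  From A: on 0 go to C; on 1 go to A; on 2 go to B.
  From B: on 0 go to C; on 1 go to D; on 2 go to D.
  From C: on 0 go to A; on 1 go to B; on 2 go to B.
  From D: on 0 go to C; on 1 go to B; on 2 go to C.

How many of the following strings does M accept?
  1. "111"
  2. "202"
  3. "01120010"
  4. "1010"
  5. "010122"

1

"111": rejected
"202": accepted
"01120010": rejected
"1010": rejected
"010122": rejected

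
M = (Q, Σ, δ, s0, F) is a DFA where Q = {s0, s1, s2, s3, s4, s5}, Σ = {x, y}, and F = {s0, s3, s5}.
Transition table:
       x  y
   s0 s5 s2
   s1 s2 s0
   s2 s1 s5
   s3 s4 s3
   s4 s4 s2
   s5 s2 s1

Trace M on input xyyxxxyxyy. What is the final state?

s0 --x--> s5
s5 --y--> s1
s1 --y--> s0
s0 --x--> s5
s5 --x--> s2
s2 --x--> s1
s1 --y--> s0
s0 --x--> s5
s5 --y--> s1
s1 --y--> s0

s0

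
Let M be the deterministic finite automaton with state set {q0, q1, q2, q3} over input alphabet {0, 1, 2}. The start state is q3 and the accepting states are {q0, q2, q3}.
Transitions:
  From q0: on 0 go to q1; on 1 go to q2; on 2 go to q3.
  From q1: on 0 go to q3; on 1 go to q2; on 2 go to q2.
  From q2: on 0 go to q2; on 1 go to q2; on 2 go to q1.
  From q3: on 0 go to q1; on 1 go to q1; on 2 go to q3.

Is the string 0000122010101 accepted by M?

rejected

q3 --0--> q1
q1 --0--> q3
q3 --0--> q1
q1 --0--> q3
q3 --1--> q1
q1 --2--> q2
q2 --2--> q1
q1 --0--> q3
q3 --1--> q1
q1 --0--> q3
q3 --1--> q1
q1 --0--> q3
q3 --1--> q1
End in state q1, which is not an accepting state.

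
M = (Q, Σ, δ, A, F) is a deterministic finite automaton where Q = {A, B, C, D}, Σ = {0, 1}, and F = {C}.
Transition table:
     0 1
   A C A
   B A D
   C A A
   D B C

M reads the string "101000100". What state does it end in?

A --1--> A
A --0--> C
C --1--> A
A --0--> C
C --0--> A
A --0--> C
C --1--> A
A --0--> C
C --0--> A

A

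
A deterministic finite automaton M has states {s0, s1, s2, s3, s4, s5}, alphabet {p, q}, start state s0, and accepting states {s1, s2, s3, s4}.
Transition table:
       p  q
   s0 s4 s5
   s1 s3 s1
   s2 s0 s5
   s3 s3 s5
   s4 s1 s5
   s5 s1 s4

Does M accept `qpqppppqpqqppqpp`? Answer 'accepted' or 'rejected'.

accepted

s0 --q--> s5
s5 --p--> s1
s1 --q--> s1
s1 --p--> s3
s3 --p--> s3
s3 --p--> s3
s3 --p--> s3
s3 --q--> s5
s5 --p--> s1
s1 --q--> s1
s1 --q--> s1
s1 --p--> s3
s3 --p--> s3
s3 --q--> s5
s5 --p--> s1
s1 --p--> s3
End in state s3, which is an accepting state.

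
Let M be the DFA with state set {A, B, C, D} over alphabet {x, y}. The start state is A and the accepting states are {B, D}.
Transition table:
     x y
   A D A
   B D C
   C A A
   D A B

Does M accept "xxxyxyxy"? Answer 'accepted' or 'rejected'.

A --x--> D
D --x--> A
A --x--> D
D --y--> B
B --x--> D
D --y--> B
B --x--> D
D --y--> B
End in state B, which is an accepting state.

accepted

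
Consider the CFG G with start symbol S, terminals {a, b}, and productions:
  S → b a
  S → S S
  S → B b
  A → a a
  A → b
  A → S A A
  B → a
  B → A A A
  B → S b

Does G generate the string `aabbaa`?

no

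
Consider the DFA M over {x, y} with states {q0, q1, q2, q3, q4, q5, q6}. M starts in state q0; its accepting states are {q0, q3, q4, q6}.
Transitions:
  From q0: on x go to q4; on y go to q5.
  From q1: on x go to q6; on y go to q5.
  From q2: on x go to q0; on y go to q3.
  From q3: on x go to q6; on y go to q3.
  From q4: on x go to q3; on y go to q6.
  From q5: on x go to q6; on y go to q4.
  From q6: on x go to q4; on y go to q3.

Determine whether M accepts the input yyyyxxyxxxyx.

accepted

q0 --y--> q5
q5 --y--> q4
q4 --y--> q6
q6 --y--> q3
q3 --x--> q6
q6 --x--> q4
q4 --y--> q6
q6 --x--> q4
q4 --x--> q3
q3 --x--> q6
q6 --y--> q3
q3 --x--> q6
End in state q6, which is an accepting state.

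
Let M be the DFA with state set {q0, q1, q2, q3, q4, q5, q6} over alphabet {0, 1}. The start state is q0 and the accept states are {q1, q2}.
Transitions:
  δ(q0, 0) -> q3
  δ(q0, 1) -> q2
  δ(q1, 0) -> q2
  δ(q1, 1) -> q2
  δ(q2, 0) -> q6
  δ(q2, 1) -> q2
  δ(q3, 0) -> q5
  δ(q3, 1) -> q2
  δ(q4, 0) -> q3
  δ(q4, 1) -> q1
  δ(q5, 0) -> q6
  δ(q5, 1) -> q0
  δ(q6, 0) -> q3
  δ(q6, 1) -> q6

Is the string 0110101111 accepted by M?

q0 --0--> q3
q3 --1--> q2
q2 --1--> q2
q2 --0--> q6
q6 --1--> q6
q6 --0--> q3
q3 --1--> q2
q2 --1--> q2
q2 --1--> q2
q2 --1--> q2
End in state q2, which is an accepting state.

accepted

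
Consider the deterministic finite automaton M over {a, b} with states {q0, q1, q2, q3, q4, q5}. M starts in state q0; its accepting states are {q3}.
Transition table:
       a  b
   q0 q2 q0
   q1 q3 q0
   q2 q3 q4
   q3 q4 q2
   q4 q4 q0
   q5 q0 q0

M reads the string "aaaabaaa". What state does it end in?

q4

q0 --a--> q2
q2 --a--> q3
q3 --a--> q4
q4 --a--> q4
q4 --b--> q0
q0 --a--> q2
q2 --a--> q3
q3 --a--> q4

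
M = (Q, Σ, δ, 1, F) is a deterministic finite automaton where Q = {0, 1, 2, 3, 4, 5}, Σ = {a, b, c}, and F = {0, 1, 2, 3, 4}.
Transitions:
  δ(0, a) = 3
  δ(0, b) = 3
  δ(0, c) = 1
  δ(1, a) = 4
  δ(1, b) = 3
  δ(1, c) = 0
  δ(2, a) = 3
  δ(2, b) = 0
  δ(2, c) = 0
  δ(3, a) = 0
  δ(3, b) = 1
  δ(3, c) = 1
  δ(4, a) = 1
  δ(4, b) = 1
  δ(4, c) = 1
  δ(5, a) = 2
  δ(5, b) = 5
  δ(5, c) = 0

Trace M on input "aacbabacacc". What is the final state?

0

1 --a--> 4
4 --a--> 1
1 --c--> 0
0 --b--> 3
3 --a--> 0
0 --b--> 3
3 --a--> 0
0 --c--> 1
1 --a--> 4
4 --c--> 1
1 --c--> 0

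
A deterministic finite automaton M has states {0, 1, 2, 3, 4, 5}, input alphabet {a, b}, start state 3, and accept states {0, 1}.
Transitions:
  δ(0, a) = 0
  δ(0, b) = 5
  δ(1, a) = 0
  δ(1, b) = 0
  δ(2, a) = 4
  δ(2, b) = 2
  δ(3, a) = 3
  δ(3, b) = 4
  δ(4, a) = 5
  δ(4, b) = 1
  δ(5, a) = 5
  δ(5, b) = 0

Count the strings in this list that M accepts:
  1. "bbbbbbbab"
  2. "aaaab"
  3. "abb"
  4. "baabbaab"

"bbbbbbbab": rejected
"aaaab": rejected
"abb": accepted
"baabbaab": accepted

2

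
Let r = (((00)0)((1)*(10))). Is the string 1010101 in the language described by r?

no

No split of 1010101 into u·v has ((00)0) matching u and ((1)*(10)) matching v.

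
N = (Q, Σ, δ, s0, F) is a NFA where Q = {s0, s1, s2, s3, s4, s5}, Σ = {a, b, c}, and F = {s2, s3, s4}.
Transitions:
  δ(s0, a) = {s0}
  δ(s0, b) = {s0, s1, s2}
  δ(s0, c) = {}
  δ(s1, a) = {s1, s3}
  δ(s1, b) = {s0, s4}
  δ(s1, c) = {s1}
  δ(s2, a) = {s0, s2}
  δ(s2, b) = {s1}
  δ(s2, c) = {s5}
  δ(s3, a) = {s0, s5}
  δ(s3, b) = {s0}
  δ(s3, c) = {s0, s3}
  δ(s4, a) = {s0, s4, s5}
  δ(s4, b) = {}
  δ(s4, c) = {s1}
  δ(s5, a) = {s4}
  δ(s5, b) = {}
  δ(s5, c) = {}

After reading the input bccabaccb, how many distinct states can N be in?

2

Start: {s0}
read b: {s0, s1, s2}
read c: {s1, s5}
read c: {s1}
read a: {s1, s3}
read b: {s0, s4}
read a: {s0, s4, s5}
read c: {s1}
read c: {s1}
read b: {s0, s4}
Final reachable set {s0, s4} has 2 states.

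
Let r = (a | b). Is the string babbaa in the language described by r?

Neither a nor b matches babbaa.

no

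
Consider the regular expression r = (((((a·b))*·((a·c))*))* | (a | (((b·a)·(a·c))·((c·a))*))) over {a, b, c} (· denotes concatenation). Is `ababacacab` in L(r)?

The left alternative ((((a·b))*·((a·c))*))* matches ababacacab.

yes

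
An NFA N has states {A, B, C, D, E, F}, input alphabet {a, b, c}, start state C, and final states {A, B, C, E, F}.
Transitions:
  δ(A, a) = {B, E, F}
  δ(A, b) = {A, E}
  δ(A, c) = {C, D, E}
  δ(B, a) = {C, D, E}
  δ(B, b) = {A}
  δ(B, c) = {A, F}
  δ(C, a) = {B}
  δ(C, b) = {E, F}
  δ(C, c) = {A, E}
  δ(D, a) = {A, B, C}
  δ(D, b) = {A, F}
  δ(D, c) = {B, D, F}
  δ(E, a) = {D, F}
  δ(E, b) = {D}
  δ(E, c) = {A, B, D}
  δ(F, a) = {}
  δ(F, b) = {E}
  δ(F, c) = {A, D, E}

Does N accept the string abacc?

accepted

Start: {C}
read a: {B}
read b: {A}
read a: {B, E, F}
read c: {A, B, D, E, F}
read c: {A, B, C, D, E, F}
Reachable ∩ accepting = {A, B, C, E, F} — nonempty.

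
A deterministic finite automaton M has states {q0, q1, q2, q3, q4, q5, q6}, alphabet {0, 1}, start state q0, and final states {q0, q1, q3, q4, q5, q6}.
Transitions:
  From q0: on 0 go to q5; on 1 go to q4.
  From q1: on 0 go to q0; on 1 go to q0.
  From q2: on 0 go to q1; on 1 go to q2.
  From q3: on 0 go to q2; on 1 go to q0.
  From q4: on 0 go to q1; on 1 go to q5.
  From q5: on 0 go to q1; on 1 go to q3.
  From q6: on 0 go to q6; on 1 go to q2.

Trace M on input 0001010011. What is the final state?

q0 --0--> q5
q5 --0--> q1
q1 --0--> q0
q0 --1--> q4
q4 --0--> q1
q1 --1--> q0
q0 --0--> q5
q5 --0--> q1
q1 --1--> q0
q0 --1--> q4

q4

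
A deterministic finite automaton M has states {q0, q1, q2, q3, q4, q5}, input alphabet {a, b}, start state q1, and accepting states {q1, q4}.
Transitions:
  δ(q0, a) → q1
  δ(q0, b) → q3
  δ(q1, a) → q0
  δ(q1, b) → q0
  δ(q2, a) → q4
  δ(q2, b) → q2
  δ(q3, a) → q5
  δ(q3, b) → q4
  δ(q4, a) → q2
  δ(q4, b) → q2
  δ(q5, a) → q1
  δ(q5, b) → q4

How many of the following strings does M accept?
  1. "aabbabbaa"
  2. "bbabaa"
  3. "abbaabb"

1

"aabbabbaa": rejected
"bbabaa": accepted
"abbaabb": rejected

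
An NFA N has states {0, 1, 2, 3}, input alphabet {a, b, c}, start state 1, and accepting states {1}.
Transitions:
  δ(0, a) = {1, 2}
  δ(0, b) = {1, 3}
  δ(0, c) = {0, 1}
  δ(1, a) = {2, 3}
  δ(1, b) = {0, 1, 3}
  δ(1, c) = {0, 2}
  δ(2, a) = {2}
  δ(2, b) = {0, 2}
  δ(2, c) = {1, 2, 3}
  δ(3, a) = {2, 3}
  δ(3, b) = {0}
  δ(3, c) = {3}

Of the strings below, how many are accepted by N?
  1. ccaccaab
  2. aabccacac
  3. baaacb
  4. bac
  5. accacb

4

ccaccaab: rejected
aabccacac: accepted
baaacb: accepted
bac: accepted
accacb: accepted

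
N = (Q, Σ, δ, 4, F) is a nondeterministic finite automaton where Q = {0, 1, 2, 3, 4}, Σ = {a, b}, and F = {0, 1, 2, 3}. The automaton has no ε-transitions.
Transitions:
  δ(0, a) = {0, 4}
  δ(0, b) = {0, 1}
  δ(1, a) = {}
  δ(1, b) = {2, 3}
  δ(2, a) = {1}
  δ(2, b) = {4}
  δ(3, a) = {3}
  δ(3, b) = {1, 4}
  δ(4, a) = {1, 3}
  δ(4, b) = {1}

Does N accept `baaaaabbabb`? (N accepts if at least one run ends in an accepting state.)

Start: {4}
read b: {1}
read a: {}
The reachable set is empty and stays empty for the remaining 9 symbols.
Reachable ∩ accepting = {} — empty.

rejected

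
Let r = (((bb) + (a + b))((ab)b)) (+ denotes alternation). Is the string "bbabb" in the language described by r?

yes

Split as bb·abb: ((bb)+(a+b)) matches bb and ((ab)b) matches abb.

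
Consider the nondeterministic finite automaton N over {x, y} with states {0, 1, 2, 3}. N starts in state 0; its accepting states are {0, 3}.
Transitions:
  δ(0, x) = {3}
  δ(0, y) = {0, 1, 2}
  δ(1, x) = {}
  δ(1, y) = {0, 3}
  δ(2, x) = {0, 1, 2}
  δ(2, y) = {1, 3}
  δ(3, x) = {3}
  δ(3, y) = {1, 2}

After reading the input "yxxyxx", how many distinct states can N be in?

4

Start: {0}
read y: {0, 1, 2}
read x: {0, 1, 2, 3}
read x: {0, 1, 2, 3}
read y: {0, 1, 2, 3}
read x: {0, 1, 2, 3}
read x: {0, 1, 2, 3}
Final reachable set {0, 1, 2, 3} has 4 states.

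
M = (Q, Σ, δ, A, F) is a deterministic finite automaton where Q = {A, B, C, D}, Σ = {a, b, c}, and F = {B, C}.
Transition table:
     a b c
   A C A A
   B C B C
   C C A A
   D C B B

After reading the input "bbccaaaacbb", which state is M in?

A

A --b--> A
A --b--> A
A --c--> A
A --c--> A
A --a--> C
C --a--> C
C --a--> C
C --a--> C
C --c--> A
A --b--> A
A --b--> A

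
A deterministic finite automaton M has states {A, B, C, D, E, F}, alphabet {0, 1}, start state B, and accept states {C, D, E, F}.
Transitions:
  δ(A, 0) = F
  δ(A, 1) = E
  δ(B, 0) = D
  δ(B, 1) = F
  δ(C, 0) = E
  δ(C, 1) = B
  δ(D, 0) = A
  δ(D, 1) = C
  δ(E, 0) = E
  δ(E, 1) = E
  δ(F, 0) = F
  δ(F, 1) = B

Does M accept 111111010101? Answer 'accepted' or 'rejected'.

B --1--> F
F --1--> B
B --1--> F
F --1--> B
B --1--> F
F --1--> B
B --0--> D
D --1--> C
C --0--> E
E --1--> E
E --0--> E
E --1--> E
End in state E, which is an accepting state.

accepted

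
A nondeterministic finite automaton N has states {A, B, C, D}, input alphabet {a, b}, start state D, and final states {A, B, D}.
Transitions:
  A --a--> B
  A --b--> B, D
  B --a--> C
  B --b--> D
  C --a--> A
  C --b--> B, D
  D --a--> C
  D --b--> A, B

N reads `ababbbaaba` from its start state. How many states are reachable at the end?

1

Start: {D}
read a: {C}
read b: {B, D}
read a: {C}
read b: {B, D}
read b: {A, B, D}
read b: {A, B, D}
read a: {B, C}
read a: {A, C}
read b: {B, D}
read a: {C}
Final reachable set {C} has 1 state.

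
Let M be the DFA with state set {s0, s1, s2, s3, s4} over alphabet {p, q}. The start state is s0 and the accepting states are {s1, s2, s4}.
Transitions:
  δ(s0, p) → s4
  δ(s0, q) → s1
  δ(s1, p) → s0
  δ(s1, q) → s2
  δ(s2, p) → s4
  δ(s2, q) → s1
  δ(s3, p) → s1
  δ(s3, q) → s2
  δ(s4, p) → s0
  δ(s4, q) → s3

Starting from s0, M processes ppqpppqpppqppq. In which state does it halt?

s3

s0 --p--> s4
s4 --p--> s0
s0 --q--> s1
s1 --p--> s0
s0 --p--> s4
s4 --p--> s0
s0 --q--> s1
s1 --p--> s0
s0 --p--> s4
s4 --p--> s0
s0 --q--> s1
s1 --p--> s0
s0 --p--> s4
s4 --q--> s3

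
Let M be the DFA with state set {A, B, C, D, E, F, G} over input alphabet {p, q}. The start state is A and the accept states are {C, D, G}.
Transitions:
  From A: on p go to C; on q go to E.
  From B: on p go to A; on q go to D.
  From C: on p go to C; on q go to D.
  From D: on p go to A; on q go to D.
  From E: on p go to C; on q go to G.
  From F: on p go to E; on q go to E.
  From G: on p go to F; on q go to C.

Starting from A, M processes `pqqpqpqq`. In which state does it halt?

A --p--> C
C --q--> D
D --q--> D
D --p--> A
A --q--> E
E --p--> C
C --q--> D
D --q--> D

D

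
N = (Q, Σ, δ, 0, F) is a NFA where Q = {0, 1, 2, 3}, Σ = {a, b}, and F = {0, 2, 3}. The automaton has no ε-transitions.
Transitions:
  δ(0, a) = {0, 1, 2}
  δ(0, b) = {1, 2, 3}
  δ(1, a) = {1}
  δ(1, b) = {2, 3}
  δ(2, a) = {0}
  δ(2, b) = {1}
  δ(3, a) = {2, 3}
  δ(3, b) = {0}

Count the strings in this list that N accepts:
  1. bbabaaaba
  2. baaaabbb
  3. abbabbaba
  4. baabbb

4

bbabaaaba: accepted
baaaabbb: accepted
abbabbaba: accepted
baabbb: accepted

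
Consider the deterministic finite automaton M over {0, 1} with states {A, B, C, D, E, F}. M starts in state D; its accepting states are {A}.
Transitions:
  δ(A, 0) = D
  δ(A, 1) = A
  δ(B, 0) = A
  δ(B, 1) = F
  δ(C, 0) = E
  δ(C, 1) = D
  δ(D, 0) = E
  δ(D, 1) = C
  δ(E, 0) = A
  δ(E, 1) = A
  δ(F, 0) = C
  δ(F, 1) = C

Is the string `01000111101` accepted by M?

rejected

D --0--> E
E --1--> A
A --0--> D
D --0--> E
E --0--> A
A --1--> A
A --1--> A
A --1--> A
A --1--> A
A --0--> D
D --1--> C
End in state C, which is not an accepting state.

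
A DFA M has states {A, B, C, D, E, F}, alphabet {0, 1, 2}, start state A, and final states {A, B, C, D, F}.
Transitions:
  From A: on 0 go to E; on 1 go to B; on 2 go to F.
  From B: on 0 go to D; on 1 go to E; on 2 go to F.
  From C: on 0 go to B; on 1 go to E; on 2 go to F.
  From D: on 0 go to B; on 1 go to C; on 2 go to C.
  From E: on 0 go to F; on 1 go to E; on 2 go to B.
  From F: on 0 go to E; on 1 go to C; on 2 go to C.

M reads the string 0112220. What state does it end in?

B

A --0--> E
E --1--> E
E --1--> E
E --2--> B
B --2--> F
F --2--> C
C --0--> B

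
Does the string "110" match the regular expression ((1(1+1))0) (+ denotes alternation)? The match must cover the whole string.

Split as 11·0: (1(1+1)) matches 11 and 0 matches 0.

yes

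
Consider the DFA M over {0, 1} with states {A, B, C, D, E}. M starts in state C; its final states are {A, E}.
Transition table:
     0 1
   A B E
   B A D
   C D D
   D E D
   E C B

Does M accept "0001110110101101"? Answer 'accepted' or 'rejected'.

C --0--> D
D --0--> E
E --0--> C
C --1--> D
D --1--> D
D --1--> D
D --0--> E
E --1--> B
B --1--> D
D --0--> E
E --1--> B
B --0--> A
A --1--> E
E --1--> B
B --0--> A
A --1--> E
End in state E, which is an accepting state.

accepted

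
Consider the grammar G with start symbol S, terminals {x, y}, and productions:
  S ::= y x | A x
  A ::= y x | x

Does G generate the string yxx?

S ⇒ Ax ⇒ yxx

yes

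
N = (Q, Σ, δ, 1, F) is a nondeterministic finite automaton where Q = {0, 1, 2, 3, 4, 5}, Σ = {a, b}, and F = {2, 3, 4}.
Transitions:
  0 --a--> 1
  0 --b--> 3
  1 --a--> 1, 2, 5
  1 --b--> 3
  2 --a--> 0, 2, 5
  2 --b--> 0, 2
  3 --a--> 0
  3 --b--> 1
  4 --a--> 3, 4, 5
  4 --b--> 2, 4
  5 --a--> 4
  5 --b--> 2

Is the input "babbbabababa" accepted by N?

rejected

Start: {1}
read b: {3}
read a: {0}
read b: {3}
read b: {1}
read b: {3}
read a: {0}
read b: {3}
read a: {0}
read b: {3}
read a: {0}
read b: {3}
read a: {0}
Reachable ∩ accepting = {} — empty.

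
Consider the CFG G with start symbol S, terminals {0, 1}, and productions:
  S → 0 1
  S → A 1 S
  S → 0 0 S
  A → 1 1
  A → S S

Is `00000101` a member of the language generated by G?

no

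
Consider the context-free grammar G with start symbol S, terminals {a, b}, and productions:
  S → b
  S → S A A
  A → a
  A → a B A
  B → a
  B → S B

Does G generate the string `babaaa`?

yes

S ⇒ SAA ⇒ bAA ⇒ baBAA ⇒ baSBAA ⇒ babBAA ⇒ babaAA ⇒ babaaA ⇒ babaaa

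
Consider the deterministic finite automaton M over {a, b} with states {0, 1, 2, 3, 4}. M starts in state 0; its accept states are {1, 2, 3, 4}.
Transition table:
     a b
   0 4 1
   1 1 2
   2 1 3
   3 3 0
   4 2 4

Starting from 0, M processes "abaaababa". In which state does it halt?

1

0 --a--> 4
4 --b--> 4
4 --a--> 2
2 --a--> 1
1 --a--> 1
1 --b--> 2
2 --a--> 1
1 --b--> 2
2 --a--> 1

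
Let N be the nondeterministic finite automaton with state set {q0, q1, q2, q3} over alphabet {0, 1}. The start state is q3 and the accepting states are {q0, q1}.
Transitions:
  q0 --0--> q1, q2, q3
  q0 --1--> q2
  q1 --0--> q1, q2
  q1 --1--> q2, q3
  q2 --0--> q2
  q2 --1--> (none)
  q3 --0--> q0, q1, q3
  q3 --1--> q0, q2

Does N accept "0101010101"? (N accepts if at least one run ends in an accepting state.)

accepted

Start: {q3}
read 0: {q0, q1, q3}
read 1: {q0, q2, q3}
read 0: {q0, q1, q2, q3}
read 1: {q0, q2, q3}
read 0: {q0, q1, q2, q3}
read 1: {q0, q2, q3}
read 0: {q0, q1, q2, q3}
read 1: {q0, q2, q3}
read 0: {q0, q1, q2, q3}
read 1: {q0, q2, q3}
Reachable ∩ accepting = {q0} — nonempty.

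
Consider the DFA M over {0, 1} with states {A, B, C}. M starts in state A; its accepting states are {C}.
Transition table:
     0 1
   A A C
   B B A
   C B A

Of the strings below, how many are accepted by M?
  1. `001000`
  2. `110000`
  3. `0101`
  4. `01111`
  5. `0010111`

0

`001000`: rejected
`110000`: rejected
`0101`: rejected
`01111`: rejected
`0010111`: rejected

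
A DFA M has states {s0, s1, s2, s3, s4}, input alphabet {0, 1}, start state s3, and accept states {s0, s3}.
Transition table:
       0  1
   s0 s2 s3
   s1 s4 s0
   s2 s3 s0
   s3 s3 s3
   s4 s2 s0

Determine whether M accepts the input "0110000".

s3 --0--> s3
s3 --1--> s3
s3 --1--> s3
s3 --0--> s3
s3 --0--> s3
s3 --0--> s3
s3 --0--> s3
End in state s3, which is an accepting state.

accepted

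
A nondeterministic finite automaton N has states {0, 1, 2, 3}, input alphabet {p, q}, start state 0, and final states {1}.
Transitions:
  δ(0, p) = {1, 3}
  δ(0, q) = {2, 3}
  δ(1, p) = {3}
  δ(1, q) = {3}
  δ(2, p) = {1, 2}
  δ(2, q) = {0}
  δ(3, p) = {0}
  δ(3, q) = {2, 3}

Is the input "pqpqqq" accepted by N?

Start: {0}
read p: {1, 3}
read q: {2, 3}
read p: {0, 1, 2}
read q: {0, 2, 3}
read q: {0, 2, 3}
read q: {0, 2, 3}
Reachable ∩ accepting = {} — empty.

rejected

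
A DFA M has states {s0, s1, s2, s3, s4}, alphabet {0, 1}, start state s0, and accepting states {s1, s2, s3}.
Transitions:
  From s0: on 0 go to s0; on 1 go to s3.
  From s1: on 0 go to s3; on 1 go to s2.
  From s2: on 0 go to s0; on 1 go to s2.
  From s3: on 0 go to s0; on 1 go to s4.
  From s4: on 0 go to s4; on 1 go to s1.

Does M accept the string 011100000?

rejected

s0 --0--> s0
s0 --1--> s3
s3 --1--> s4
s4 --1--> s1
s1 --0--> s3
s3 --0--> s0
s0 --0--> s0
s0 --0--> s0
s0 --0--> s0
End in state s0, which is not an accepting state.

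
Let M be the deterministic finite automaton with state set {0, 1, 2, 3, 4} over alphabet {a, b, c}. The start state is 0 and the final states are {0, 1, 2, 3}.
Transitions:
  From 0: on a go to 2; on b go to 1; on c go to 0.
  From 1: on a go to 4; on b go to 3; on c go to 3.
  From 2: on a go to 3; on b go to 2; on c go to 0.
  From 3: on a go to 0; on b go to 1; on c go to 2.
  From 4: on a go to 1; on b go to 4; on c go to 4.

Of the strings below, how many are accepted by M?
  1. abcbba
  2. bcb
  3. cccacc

abcbba: accepted
bcb: accepted
cccacc: accepted

3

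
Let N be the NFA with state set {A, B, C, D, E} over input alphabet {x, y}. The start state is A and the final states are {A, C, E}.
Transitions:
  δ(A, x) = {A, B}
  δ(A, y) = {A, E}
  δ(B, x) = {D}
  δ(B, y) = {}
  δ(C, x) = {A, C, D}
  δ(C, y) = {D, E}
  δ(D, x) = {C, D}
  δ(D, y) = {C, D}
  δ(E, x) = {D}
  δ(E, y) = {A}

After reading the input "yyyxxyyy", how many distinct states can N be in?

4

Start: {A}
read y: {A, E}
read y: {A, E}
read y: {A, E}
read x: {A, B, D}
read x: {A, B, C, D}
read y: {A, C, D, E}
read y: {A, C, D, E}
read y: {A, C, D, E}
Final reachable set {A, C, D, E} has 4 states.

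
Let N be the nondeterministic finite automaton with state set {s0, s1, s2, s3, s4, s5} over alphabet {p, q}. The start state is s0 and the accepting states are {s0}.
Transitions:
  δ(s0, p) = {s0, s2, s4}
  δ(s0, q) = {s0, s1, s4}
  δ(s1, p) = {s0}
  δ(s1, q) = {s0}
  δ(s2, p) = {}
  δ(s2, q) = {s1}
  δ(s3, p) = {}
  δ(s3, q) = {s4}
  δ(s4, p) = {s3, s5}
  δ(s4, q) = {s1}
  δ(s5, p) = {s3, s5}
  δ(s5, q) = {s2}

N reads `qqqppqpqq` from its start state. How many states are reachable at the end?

Start: {s0}
read q: {s0, s1, s4}
read q: {s0, s1, s4}
read q: {s0, s1, s4}
read p: {s0, s2, s3, s4, s5}
read p: {s0, s2, s3, s4, s5}
read q: {s0, s1, s2, s4}
read p: {s0, s2, s3, s4, s5}
read q: {s0, s1, s2, s4}
read q: {s0, s1, s4}
Final reachable set {s0, s1, s4} has 3 states.

3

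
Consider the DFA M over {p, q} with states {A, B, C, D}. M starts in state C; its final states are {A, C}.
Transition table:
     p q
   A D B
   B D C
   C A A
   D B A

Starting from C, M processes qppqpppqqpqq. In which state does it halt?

C --q--> A
A --p--> D
D --p--> B
B --q--> C
C --p--> A
A --p--> D
D --p--> B
B --q--> C
C --q--> A
A --p--> D
D --q--> A
A --q--> B

B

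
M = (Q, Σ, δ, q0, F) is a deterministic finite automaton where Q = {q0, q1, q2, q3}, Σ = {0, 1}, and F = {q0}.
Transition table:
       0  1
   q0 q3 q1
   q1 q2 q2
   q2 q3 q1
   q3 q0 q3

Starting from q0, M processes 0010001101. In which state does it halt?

q3

q0 --0--> q3
q3 --0--> q0
q0 --1--> q1
q1 --0--> q2
q2 --0--> q3
q3 --0--> q0
q0 --1--> q1
q1 --1--> q2
q2 --0--> q3
q3 --1--> q3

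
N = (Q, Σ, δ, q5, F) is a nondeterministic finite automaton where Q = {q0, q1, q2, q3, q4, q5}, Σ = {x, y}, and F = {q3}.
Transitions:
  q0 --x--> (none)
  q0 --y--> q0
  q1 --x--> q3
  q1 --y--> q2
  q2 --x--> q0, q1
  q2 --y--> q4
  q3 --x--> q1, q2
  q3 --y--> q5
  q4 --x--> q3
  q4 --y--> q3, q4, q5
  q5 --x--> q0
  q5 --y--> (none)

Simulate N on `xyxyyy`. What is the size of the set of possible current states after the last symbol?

0

Start: {q5}
read x: {q0}
read y: {q0}
read x: {}
The reachable set is empty and stays empty for the remaining 3 symbols.
Final reachable set {} has 0 states.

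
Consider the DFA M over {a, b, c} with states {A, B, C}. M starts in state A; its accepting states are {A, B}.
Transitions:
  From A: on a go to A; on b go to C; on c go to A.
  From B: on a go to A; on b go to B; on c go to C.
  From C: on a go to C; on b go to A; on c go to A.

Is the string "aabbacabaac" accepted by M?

A --a--> A
A --a--> A
A --b--> C
C --b--> A
A --a--> A
A --c--> A
A --a--> A
A --b--> C
C --a--> C
C --a--> C
C --c--> A
End in state A, which is an accepting state.

accepted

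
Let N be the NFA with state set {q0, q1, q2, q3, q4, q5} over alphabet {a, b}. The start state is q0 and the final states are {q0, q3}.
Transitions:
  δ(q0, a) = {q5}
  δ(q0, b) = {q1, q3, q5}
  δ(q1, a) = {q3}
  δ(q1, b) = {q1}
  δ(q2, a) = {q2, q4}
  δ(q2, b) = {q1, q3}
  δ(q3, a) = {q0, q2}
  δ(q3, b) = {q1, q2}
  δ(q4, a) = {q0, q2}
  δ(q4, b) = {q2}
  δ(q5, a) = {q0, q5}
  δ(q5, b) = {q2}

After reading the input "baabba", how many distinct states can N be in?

4

Start: {q0}
read b: {q1, q3, q5}
read a: {q0, q2, q3, q5}
read a: {q0, q2, q4, q5}
read b: {q1, q2, q3, q5}
read b: {q1, q2, q3}
read a: {q0, q2, q3, q4}
Final reachable set {q0, q2, q3, q4} has 4 states.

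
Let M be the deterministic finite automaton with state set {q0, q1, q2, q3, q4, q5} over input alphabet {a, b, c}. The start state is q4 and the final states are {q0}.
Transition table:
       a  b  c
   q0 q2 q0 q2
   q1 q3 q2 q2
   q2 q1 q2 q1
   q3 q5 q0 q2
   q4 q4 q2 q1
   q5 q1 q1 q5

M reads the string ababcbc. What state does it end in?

q1

q4 --a--> q4
q4 --b--> q2
q2 --a--> q1
q1 --b--> q2
q2 --c--> q1
q1 --b--> q2
q2 --c--> q1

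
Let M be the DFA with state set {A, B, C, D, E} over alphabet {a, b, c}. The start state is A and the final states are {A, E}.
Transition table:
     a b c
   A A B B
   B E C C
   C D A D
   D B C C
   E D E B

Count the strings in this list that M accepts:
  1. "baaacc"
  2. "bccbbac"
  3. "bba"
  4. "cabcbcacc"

"baaacc": rejected
"bccbbac": rejected
"bba": rejected
"cabcbcacc": rejected

0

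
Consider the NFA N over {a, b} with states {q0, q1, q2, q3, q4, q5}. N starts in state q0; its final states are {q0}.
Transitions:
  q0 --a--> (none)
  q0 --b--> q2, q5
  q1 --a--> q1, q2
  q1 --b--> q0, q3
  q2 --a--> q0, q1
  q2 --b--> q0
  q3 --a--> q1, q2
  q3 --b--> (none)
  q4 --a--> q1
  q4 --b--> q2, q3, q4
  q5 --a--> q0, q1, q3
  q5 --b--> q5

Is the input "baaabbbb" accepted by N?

accepted

Start: {q0}
read b: {q2, q5}
read a: {q0, q1, q3}
read a: {q1, q2}
read a: {q0, q1, q2}
read b: {q0, q2, q3, q5}
read b: {q0, q2, q5}
read b: {q0, q2, q5}
read b: {q0, q2, q5}
Reachable ∩ accepting = {q0} — nonempty.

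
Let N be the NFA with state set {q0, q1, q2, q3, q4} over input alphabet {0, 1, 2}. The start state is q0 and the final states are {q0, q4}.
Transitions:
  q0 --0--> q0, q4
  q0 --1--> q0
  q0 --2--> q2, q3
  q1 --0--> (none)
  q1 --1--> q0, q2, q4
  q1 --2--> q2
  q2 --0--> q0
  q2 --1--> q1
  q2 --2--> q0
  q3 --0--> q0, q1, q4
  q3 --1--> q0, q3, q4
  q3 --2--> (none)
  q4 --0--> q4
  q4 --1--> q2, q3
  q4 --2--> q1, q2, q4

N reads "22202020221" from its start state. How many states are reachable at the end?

Start: {q0}
read 2: {q2, q3}
read 2: {q0}
read 2: {q2, q3}
read 0: {q0, q1, q4}
read 2: {q1, q2, q3, q4}
read 0: {q0, q1, q4}
read 2: {q1, q2, q3, q4}
read 0: {q0, q1, q4}
read 2: {q1, q2, q3, q4}
read 2: {q0, q1, q2, q4}
read 1: {q0, q1, q2, q3, q4}
Final reachable set {q0, q1, q2, q3, q4} has 5 states.

5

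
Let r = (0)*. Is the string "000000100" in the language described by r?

no

000000100 cannot be split into zero or more pieces each matching 0.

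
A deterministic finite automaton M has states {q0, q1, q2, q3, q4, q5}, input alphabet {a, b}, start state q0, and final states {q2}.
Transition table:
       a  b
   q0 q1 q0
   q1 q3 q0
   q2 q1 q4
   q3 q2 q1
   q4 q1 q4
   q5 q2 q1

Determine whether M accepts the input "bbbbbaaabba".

rejected

q0 --b--> q0
q0 --b--> q0
q0 --b--> q0
q0 --b--> q0
q0 --b--> q0
q0 --a--> q1
q1 --a--> q3
q3 --a--> q2
q2 --b--> q4
q4 --b--> q4
q4 --a--> q1
End in state q1, which is not an accepting state.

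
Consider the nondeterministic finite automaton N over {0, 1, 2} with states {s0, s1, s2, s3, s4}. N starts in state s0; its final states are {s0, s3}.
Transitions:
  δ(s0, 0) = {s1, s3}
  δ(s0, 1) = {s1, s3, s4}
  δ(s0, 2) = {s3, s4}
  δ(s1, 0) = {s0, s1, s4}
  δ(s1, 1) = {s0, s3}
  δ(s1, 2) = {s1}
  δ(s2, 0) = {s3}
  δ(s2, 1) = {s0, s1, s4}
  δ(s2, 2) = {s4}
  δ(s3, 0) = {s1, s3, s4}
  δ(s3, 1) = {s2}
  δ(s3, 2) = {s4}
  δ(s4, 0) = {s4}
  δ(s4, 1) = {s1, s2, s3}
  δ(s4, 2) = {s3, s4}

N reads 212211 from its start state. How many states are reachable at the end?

5

Start: {s0}
read 2: {s3, s4}
read 1: {s1, s2, s3}
read 2: {s1, s4}
read 2: {s1, s3, s4}
read 1: {s0, s1, s2, s3}
read 1: {s0, s1, s2, s3, s4}
Final reachable set {s0, s1, s2, s3, s4} has 5 states.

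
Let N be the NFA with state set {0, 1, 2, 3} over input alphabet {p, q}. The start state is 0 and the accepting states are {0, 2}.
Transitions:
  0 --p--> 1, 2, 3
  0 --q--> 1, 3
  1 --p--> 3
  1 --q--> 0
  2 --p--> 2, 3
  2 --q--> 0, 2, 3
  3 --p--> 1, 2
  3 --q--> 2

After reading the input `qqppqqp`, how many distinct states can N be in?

Start: {0}
read q: {1, 3}
read q: {0, 2}
read p: {1, 2, 3}
read p: {1, 2, 3}
read q: {0, 2, 3}
read q: {0, 1, 2, 3}
read p: {1, 2, 3}
Final reachable set {1, 2, 3} has 3 states.

3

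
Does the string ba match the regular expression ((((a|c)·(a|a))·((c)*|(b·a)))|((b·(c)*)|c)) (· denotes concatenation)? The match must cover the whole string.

no

Neither (((a|c)·(a|a))·((c)*|(b·a))) nor ((b·(c)*)|c) matches ba.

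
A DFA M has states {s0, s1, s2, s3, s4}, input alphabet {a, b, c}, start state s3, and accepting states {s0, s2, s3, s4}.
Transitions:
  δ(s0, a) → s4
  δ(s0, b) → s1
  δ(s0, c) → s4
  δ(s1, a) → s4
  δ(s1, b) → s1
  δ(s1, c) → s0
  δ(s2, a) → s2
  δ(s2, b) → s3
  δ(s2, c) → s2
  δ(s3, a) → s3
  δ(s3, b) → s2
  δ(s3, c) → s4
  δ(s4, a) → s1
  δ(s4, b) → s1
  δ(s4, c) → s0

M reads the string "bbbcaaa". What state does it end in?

s3 --b--> s2
s2 --b--> s3
s3 --b--> s2
s2 --c--> s2
s2 --a--> s2
s2 --a--> s2
s2 --a--> s2

s2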